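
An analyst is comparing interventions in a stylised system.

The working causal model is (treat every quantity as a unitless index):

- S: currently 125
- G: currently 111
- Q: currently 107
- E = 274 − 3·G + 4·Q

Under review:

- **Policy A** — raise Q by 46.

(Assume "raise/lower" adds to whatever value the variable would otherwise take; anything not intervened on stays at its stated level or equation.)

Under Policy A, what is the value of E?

553

Policy A (Q + 46):
  G = 111
  Q = 107 + 46 = 153
  E = 274 − 3·111 + 4·153 = 553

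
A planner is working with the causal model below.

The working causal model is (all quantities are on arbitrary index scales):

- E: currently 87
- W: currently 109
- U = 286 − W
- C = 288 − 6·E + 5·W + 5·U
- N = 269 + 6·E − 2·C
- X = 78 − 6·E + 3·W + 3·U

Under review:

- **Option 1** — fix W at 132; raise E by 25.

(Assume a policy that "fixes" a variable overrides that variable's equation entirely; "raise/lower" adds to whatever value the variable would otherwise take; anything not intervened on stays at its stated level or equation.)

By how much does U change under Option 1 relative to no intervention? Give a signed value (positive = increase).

-23

Baseline:
  W = 109
  U = 286 − 109 = 177
Option 1 (W := 132, E + 25):
  W = 132
  U = 286 − 132 = 154
Change in U: 154 − 177 = -23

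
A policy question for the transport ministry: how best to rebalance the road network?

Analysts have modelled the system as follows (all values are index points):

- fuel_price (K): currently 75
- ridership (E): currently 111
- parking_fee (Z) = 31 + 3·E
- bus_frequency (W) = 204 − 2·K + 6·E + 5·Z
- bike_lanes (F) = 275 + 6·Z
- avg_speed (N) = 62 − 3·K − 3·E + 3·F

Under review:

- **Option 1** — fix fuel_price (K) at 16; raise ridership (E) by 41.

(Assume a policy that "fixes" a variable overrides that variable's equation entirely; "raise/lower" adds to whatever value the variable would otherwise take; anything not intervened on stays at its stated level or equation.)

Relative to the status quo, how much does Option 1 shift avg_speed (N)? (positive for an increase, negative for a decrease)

Baseline:
  K = 75
  E = 111
  Z = 31 + 3·111 = 364
  F = 275 + 6·364 = 2459
  N = 62 − 3·75 − 3·111 + 3·2459 = 6881
Option 1 (K := 16, E + 41):
  K = 16
  E = 111 + 41 = 152
  Z = 31 + 3·152 = 487
  F = 275 + 6·487 = 3197
  N = 62 − 3·16 − 3·152 + 3·3197 = 9149
Change in N: 9149 − 6881 = 2268

2268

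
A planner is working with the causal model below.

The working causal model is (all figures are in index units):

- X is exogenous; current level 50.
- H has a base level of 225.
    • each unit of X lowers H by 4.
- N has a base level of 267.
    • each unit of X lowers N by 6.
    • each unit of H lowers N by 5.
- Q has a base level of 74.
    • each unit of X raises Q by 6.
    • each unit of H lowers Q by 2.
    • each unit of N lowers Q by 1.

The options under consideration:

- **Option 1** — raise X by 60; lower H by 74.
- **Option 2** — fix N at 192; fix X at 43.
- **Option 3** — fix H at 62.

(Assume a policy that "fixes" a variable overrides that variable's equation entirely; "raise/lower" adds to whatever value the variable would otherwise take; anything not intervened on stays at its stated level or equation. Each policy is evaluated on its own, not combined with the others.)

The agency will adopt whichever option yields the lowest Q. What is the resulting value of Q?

34

Option 1 (X + 60, H − 74):
  X = 50 + 60 = 110
  H = 225 − 4·110 (−74 from intervention) = -289
  N = 267 − 6·110 − 5·(-289) = 1052
  Q = 74 + 6·110 − 2·(-289) − 1052 = 260
Option 2 (N := 192, X := 43):
  X = 43
  H = 225 − 4·43 = 53
  N = 192
  Q = 74 + 6·43 − 2·53 − 192 = 34
Option 3 (H := 62):
  X = 50
  H = 62
  N = 267 − 6·50 − 5·62 = -343
  Q = 74 + 6·50 − 2·62 − (-343) = 593
Comparing — Option 1: Q=260, Option 2: Q=34, Option 3: Q=593. Lowest is 34 (Option 2).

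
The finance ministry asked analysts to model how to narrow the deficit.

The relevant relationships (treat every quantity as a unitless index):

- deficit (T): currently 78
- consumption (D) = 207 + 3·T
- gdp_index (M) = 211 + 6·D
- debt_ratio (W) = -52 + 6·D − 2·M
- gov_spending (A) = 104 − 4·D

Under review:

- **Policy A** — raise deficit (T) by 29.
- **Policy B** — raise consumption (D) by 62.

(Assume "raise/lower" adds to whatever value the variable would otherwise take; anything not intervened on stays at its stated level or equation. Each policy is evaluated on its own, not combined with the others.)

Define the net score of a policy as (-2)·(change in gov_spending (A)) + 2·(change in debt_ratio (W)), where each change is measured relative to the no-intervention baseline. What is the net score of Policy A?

Baseline:
  T = 78
  D = 207 + 3·78 = 441
  M = 211 + 6·441 = 2857
  W = -52 + 6·441 − 2·2857 = -3120
  A = 104 − 4·441 = -1660
Policy A (T + 29):
  T = 78 + 29 = 107
  D = 207 + 3·107 = 528
  M = 211 + 6·528 = 3379
  W = -52 + 6·528 − 2·3379 = -3642
  A = 104 − 4·528 = -2008
ΔA = -2008 − (-1660) = -348; ΔW = -3642 − (-3120) = -522
Score = (-2)·(-348) + 2·(-522) = -348

-348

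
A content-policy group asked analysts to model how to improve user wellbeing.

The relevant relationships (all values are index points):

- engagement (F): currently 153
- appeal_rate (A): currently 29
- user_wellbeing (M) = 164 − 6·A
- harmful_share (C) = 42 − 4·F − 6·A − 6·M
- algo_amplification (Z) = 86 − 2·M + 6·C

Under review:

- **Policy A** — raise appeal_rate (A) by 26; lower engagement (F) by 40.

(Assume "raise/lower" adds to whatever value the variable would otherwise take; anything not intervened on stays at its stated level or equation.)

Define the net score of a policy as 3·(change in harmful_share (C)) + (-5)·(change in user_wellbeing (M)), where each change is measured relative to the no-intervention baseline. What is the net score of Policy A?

3600

Baseline:
  F = 153
  A = 29
  M = 164 − 6·29 = -10
  C = 42 − 4·153 − 6·29 − 6·(-10) = -684
Policy A (A + 26, F − 40):
  F = 153 − 40 = 113
  A = 29 + 26 = 55
  M = 164 − 6·55 = -166
  C = 42 − 4·113 − 6·55 − 6·(-166) = 256
ΔC = 256 − (-684) = 940; ΔM = -166 − (-10) = -156
Score = 3·940 + (-5)·(-156) = 3600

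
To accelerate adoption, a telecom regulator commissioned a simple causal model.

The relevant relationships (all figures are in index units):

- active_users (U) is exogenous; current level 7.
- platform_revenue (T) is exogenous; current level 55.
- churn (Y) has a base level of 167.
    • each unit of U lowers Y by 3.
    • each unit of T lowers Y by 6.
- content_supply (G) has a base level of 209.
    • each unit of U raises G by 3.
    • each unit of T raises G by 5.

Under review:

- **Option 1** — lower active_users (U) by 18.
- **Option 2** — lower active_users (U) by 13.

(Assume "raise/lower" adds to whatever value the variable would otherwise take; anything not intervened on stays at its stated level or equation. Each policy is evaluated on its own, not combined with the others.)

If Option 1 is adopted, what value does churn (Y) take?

-130

Option 1 (U − 18):
  U = 7 − 18 = -11
  T = 55
  Y = 167 − 3·(-11) − 6·55 = -130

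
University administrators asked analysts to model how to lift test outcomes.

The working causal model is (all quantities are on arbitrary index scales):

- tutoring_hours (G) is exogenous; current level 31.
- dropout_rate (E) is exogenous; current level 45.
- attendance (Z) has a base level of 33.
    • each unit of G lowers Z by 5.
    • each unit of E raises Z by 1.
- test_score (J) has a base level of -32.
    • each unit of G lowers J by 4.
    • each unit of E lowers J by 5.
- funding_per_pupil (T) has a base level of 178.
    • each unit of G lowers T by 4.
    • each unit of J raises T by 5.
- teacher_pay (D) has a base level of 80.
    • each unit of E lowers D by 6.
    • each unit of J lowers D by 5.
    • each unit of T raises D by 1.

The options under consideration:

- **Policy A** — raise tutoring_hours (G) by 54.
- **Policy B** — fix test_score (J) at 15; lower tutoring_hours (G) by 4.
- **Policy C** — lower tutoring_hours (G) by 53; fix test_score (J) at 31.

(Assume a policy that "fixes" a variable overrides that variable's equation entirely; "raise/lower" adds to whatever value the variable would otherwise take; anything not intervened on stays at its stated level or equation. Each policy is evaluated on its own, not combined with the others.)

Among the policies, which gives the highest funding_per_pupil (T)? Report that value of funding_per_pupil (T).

421

Policy A (G + 54):
  G = 31 + 54 = 85
  E = 45
  J = -32 − 4·85 − 5·45 = -597
  T = 178 − 4·85 + 5·(-597) = -3147
Policy B (J := 15, G − 4):
  G = 31 − 4 = 27
  E = 45
  J = 15
  T = 178 − 4·27 + 5·15 = 145
Policy C (G − 53, J := 31):
  G = 31 − 53 = -22
  E = 45
  J = 31
  T = 178 − 4·(-22) + 5·31 = 421
Comparing — Policy A: T=-3147, Policy B: T=145, Policy C: T=421. Highest is 421 (Policy C).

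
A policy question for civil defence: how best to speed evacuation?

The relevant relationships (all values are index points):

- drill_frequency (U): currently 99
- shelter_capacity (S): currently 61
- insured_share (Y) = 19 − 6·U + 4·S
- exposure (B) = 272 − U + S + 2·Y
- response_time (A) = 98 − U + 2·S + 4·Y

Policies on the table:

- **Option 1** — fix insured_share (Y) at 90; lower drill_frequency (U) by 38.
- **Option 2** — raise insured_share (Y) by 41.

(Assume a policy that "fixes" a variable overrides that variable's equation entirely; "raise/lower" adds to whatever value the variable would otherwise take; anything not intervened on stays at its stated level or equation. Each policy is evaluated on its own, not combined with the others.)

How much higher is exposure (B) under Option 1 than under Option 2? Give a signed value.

Option 1 (Y := 90, U − 38):
  U = 99 − 38 = 61
  S = 61
  Y = 90
  B = 272 − 61 + 61 + 2·90 = 452
Option 2 (Y + 41):
  U = 99
  S = 61
  Y = 19 − 6·99 + 4·61 (+41 from intervention) = -290
  B = 272 − 99 + 61 + 2·(-290) = -346
B: 452 − (-346) = 798

798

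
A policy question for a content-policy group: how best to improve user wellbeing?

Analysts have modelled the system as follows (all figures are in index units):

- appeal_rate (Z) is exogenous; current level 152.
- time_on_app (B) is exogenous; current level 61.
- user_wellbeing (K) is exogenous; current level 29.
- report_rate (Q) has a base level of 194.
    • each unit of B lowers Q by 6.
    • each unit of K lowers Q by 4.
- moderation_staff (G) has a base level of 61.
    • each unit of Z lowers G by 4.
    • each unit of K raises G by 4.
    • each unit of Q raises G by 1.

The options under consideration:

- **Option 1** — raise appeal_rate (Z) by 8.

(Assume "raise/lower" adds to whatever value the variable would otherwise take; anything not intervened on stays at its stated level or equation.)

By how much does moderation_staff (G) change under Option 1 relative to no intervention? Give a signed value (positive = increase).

Baseline:
  Z = 152
  B = 61
  K = 29
  Q = 194 − 6·61 − 4·29 = -288
  G = 61 − 4·152 + 4·29 + (-288) = -719
Option 1 (Z + 8):
  Z = 152 + 8 = 160
  B = 61
  K = 29
  Q = 194 − 6·61 − 4·29 = -288
  G = 61 − 4·160 + 4·29 + (-288) = -751
Change in G: -751 − (-719) = -32

-32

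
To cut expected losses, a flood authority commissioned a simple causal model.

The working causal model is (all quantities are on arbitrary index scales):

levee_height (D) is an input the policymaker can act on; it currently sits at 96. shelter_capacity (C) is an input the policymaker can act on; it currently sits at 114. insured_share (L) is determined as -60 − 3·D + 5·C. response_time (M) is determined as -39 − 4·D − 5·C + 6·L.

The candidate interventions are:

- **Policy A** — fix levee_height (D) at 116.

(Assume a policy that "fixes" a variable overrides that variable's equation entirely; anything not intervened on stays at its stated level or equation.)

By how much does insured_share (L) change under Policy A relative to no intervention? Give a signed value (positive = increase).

Baseline:
  D = 96
  C = 114
  L = -60 − 3·96 + 5·114 = 222
Policy A (D := 116):
  D = 116
  C = 114
  L = -60 − 3·116 + 5·114 = 162
Change in L: 162 − 222 = -60

-60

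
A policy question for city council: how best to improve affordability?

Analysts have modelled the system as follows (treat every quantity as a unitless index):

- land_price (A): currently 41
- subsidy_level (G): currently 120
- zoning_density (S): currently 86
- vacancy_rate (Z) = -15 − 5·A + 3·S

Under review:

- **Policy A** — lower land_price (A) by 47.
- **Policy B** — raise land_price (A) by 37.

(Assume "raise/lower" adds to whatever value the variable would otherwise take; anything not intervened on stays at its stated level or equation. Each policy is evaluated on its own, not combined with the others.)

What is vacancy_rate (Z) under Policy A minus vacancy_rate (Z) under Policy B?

Policy A (A − 47):
  A = 41 − 47 = -6
  S = 86
  Z = -15 − 5·(-6) + 3·86 = 273
Policy B (A + 37):
  A = 41 + 37 = 78
  S = 86
  Z = -15 − 5·78 + 3·86 = -147
Z: 273 − (-147) = 420

420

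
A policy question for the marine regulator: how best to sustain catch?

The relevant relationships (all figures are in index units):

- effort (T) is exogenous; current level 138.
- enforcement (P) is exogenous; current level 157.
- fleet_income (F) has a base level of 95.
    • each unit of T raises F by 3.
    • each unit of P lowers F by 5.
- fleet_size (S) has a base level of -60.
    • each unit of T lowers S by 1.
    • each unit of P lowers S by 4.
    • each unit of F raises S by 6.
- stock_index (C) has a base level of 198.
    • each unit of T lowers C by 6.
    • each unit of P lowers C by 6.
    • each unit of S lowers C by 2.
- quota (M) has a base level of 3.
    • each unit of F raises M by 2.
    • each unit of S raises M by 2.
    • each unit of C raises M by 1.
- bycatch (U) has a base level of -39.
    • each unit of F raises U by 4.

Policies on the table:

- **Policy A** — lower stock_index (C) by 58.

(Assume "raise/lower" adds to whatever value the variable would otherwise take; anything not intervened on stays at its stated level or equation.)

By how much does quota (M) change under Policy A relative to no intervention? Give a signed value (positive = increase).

-58

Baseline:
  T = 138
  P = 157
  F = 95 + 3·138 − 5·157 = -276
  S = -60 − 138 − 4·157 + 6·(-276) = -2482
  C = 198 − 6·138 − 6·157 − 2·(-2482) = 3392
  M = 3 + 2·(-276) + 2·(-2482) + 3392 = -2121
Policy A (C − 58):
  T = 138
  P = 157
  F = 95 + 3·138 − 5·157 = -276
  S = -60 − 138 − 4·157 + 6·(-276) = -2482
  C = 198 − 6·138 − 6·157 − 2·(-2482) (−58 from intervention) = 3334
  M = 3 + 2·(-276) + 2·(-2482) + 3334 = -2179
Change in M: -2179 − (-2121) = -58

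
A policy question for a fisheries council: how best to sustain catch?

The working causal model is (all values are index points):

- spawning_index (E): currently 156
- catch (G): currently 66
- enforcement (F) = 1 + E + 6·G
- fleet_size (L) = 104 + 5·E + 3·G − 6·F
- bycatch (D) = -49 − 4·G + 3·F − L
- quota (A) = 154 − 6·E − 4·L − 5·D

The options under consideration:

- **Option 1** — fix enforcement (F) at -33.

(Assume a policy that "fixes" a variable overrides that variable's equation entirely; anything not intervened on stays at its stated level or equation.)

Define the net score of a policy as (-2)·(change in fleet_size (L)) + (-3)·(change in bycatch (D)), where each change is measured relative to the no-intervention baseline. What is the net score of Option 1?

Baseline:
  E = 156
  G = 66
  F = 1 + 156 + 6·66 = 553
  L = 104 + 5·156 + 3·66 − 6·553 = -2236
  D = -49 − 4·66 + 3·553 − (-2236) = 3582
Option 1 (F := -33):
  E = 156
  G = 66
  F = -33
  L = 104 + 5·156 + 3·66 − 6·(-33) = 1280
  D = -49 − 4·66 + 3·(-33) − 1280 = -1692
ΔL = 1280 − (-2236) = 3516; ΔD = -1692 − 3582 = -5274
Score = (-2)·3516 + (-3)·(-5274) = 8790

8790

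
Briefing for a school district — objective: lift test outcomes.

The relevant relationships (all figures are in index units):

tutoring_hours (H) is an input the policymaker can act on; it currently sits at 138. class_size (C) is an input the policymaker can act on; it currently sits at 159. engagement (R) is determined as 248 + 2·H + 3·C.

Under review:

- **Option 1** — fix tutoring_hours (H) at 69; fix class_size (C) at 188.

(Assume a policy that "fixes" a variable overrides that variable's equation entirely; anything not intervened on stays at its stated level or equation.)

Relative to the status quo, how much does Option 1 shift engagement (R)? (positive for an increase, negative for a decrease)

Baseline:
  H = 138
  C = 159
  R = 248 + 2·138 + 3·159 = 1001
Option 1 (H := 69, C := 188):
  H = 69
  C = 188
  R = 248 + 2·69 + 3·188 = 950
Change in R: 950 − 1001 = -51

-51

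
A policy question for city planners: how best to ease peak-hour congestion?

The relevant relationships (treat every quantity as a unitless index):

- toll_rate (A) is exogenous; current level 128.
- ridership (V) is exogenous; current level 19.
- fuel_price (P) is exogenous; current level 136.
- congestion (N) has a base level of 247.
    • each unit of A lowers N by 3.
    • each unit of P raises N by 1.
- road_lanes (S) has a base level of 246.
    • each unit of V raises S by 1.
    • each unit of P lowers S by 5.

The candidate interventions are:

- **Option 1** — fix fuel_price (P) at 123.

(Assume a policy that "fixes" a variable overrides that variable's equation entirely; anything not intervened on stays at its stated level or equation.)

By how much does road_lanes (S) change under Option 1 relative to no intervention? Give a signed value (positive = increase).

65

Baseline:
  V = 19
  P = 136
  S = 246 + 19 − 5·136 = -415
Option 1 (P := 123):
  V = 19
  P = 123
  S = 246 + 19 − 5·123 = -350
Change in S: -350 − (-415) = 65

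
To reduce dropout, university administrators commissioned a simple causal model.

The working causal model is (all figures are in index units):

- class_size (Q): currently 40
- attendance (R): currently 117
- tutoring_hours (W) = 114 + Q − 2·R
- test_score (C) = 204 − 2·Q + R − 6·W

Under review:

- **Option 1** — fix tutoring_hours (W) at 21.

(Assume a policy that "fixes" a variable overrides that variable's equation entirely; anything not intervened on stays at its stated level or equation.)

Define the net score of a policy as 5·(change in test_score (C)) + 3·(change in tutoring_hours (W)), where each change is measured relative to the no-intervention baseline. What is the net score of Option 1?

Baseline:
  Q = 40
  R = 117
  W = 114 + 40 − 2·117 = -80
  C = 204 − 2·40 + 117 − 6·(-80) = 721
Option 1 (W := 21):
  Q = 40
  R = 117
  W = 21
  C = 204 − 2·40 + 117 − 6·21 = 115
ΔC = 115 − 721 = -606; ΔW = 21 − (-80) = 101
Score = 5·(-606) + 3·101 = -2727

-2727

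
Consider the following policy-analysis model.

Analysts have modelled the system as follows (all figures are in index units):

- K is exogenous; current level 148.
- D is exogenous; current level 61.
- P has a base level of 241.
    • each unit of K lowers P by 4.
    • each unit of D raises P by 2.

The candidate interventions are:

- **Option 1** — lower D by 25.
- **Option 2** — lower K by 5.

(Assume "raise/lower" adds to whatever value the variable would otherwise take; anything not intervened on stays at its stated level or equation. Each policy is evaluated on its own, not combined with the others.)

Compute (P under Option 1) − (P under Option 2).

-70

Option 1 (D − 25):
  K = 148
  D = 61 − 25 = 36
  P = 241 − 4·148 + 2·36 = -279
Option 2 (K − 5):
  K = 148 − 5 = 143
  D = 61
  P = 241 − 4·143 + 2·61 = -209
P: -279 − (-209) = -70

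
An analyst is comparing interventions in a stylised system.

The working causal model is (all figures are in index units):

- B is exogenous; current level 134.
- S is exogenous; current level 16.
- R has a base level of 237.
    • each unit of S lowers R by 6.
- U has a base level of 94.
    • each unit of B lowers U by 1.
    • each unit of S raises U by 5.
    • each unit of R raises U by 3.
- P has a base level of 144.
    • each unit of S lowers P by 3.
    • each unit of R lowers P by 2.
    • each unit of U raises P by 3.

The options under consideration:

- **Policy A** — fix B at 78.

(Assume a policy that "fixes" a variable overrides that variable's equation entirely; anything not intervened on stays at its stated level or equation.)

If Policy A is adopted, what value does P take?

1371

Policy A (B := 78):
  B = 78
  S = 16
  R = 237 − 6·16 = 141
  U = 94 − 78 + 5·16 + 3·141 = 519
  P = 144 − 3·16 − 2·141 + 3·519 = 1371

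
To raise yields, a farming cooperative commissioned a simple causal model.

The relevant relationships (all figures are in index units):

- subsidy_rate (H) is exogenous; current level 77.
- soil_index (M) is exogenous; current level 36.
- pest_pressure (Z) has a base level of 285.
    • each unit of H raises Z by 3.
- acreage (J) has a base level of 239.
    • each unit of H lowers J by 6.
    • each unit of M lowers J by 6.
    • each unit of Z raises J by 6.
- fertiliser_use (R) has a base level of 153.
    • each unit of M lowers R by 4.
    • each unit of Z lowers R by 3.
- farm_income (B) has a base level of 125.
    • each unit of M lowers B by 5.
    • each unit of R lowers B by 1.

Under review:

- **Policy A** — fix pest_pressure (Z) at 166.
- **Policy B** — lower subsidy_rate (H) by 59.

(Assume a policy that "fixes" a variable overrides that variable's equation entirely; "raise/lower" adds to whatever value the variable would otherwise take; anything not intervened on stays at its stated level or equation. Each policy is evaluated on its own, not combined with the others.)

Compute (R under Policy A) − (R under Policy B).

519

Policy A (Z := 166):
  H = 77
  M = 36
  Z = 166
  R = 153 − 4·36 − 3·166 = -489
Policy B (H − 59):
  H = 77 − 59 = 18
  M = 36
  Z = 285 + 3·18 = 339
  R = 153 − 4·36 − 3·339 = -1008
R: -489 − (-1008) = 519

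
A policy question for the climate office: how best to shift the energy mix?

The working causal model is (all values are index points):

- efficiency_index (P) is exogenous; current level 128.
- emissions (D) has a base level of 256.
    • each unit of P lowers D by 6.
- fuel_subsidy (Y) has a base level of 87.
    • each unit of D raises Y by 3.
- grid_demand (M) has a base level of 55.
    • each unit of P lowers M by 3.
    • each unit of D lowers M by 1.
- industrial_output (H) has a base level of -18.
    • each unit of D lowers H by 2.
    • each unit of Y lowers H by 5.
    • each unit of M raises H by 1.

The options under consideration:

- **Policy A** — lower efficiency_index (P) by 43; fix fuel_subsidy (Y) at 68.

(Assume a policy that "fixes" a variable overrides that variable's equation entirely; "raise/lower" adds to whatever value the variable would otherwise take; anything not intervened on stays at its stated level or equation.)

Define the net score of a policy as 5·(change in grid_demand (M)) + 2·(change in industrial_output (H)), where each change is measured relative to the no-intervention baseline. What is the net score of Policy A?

-17105

Baseline:
  P = 128
  D = 256 − 6·128 = -512
  Y = 87 + 3·(-512) = -1449
  M = 55 − 3·128 − (-512) = 183
  H = -18 − 2·(-512) − 5·(-1449) + 183 = 8434
Policy A (P − 43, Y := 68):
  P = 128 − 43 = 85
  D = 256 − 6·85 = -254
  Y = 68
  M = 55 − 3·85 − (-254) = 54
  H = -18 − 2·(-254) − 5·68 + 54 = 204
ΔM = 54 − 183 = -129; ΔH = 204 − 8434 = -8230
Score = 5·(-129) + 2·(-8230) = -17105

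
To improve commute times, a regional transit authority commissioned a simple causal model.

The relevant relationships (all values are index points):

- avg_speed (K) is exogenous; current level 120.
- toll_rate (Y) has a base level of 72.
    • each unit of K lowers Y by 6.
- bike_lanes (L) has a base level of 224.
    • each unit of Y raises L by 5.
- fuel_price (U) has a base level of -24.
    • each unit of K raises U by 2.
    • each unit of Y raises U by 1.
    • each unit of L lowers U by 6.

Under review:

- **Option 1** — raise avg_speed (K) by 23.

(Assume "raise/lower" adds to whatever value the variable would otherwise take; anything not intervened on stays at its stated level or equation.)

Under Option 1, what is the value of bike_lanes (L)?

Option 1 (K + 23):
  K = 120 + 23 = 143
  Y = 72 − 6·143 = -786
  L = 224 + 5·(-786) = -3706

-3706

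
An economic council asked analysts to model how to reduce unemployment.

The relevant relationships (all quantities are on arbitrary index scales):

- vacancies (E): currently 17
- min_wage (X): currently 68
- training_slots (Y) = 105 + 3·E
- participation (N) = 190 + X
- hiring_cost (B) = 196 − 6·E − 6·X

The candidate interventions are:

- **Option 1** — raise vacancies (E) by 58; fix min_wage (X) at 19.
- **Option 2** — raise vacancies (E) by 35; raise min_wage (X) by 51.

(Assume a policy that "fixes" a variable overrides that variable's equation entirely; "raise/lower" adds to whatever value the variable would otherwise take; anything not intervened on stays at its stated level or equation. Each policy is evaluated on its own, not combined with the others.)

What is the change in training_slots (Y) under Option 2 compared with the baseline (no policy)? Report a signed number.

105

Baseline:
  E = 17
  Y = 105 + 3·17 = 156
Option 2 (E + 35, X + 51):
  E = 17 + 35 = 52
  Y = 105 + 3·52 = 261
Change in Y: 261 − 156 = 105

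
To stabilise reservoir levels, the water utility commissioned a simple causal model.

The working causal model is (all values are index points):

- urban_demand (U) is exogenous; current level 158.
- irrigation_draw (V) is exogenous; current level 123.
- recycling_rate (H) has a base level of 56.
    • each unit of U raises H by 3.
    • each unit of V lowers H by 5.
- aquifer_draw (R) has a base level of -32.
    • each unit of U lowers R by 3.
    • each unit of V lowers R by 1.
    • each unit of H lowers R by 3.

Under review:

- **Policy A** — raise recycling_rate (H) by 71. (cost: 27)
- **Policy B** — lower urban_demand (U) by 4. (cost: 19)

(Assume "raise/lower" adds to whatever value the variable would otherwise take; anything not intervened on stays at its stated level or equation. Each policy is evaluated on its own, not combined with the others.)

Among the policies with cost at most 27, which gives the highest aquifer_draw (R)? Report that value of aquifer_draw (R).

Policy A (H + 71):
  U = 158
  V = 123
  H = 56 + 3·158 − 5·123 (+71 from intervention) = -14
  R = -32 − 3·158 − 123 − 3·(-14) = -587
Policy B (U − 4):
  U = 158 − 4 = 154
  V = 123
  H = 56 + 3·154 − 5·123 = -97
  R = -32 − 3·154 − 123 − 3·(-97) = -326
Comparing — Policy A: R=-587, Policy B: R=-326. Highest is -326 (Policy B).

-326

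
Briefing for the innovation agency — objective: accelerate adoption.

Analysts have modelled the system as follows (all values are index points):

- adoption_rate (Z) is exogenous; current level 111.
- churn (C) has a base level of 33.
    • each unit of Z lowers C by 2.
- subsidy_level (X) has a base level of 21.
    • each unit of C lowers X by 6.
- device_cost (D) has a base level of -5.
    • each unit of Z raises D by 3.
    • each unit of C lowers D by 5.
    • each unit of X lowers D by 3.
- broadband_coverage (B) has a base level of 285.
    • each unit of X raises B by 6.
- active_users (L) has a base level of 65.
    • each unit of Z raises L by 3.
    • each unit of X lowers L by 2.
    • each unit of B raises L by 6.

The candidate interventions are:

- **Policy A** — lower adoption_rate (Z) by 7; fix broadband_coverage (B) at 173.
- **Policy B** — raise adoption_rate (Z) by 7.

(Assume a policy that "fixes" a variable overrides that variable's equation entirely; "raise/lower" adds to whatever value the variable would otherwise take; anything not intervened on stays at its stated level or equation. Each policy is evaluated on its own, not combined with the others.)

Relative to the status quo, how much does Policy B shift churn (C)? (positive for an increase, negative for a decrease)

-14

Baseline:
  Z = 111
  C = 33 − 2·111 = -189
Policy B (Z + 7):
  Z = 111 + 7 = 118
  C = 33 − 2·118 = -203
Change in C: -203 − (-189) = -14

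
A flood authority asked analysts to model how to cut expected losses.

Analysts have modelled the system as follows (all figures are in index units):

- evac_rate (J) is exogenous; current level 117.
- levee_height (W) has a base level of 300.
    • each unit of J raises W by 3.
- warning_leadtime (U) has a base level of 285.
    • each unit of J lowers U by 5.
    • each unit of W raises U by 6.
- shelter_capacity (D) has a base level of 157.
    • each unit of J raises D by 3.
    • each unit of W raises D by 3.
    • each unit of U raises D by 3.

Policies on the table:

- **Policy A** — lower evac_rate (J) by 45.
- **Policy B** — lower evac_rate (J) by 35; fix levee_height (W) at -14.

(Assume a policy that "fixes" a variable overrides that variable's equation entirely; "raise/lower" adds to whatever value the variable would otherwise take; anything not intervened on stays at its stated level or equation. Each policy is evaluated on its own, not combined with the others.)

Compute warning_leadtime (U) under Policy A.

Policy A (J − 45):
  J = 117 − 45 = 72
  W = 300 + 3·72 = 516
  U = 285 − 5·72 + 6·516 = 3021

3021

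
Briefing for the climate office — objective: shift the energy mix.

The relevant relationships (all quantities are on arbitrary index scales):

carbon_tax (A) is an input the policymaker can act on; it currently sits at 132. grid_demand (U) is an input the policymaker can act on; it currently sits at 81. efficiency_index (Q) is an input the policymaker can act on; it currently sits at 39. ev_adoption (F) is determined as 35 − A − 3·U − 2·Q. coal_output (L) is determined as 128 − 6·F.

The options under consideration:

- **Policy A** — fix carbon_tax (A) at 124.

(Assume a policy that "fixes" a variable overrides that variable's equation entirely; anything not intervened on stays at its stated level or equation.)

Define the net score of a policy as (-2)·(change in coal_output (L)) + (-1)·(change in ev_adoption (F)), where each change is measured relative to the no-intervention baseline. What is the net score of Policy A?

88

Baseline:
  A = 132
  U = 81
  Q = 39
  F = 35 − 132 − 3·81 − 2·39 = -418
  L = 128 − 6·(-418) = 2636
Policy A (A := 124):
  A = 124
  U = 81
  Q = 39
  F = 35 − 124 − 3·81 − 2·39 = -410
  L = 128 − 6·(-410) = 2588
ΔL = 2588 − 2636 = -48; ΔF = -410 − (-418) = 8
Score = (-2)·(-48) + (-1)·8 = 88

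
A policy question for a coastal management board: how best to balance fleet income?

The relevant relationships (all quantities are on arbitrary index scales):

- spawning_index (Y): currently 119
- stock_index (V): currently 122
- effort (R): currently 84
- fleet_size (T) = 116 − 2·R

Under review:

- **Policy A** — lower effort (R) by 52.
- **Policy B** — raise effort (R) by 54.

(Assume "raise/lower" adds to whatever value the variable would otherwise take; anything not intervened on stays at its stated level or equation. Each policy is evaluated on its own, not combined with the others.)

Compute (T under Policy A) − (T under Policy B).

Policy A (R − 52):
  R = 84 − 52 = 32
  T = 116 − 2·32 = 52
Policy B (R + 54):
  R = 84 + 54 = 138
  T = 116 − 2·138 = -160
T: 52 − (-160) = 212

212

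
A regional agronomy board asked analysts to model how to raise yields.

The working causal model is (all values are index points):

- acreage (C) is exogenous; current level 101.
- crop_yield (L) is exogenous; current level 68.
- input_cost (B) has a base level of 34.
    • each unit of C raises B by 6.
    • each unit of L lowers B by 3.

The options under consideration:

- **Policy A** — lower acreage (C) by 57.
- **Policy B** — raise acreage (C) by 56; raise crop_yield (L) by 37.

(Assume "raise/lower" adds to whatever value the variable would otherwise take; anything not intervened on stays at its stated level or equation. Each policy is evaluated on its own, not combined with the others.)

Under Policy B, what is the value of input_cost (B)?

Policy B (C + 56, L + 37):
  C = 101 + 56 = 157
  L = 68 + 37 = 105
  B = 34 + 6·157 − 3·105 = 661

661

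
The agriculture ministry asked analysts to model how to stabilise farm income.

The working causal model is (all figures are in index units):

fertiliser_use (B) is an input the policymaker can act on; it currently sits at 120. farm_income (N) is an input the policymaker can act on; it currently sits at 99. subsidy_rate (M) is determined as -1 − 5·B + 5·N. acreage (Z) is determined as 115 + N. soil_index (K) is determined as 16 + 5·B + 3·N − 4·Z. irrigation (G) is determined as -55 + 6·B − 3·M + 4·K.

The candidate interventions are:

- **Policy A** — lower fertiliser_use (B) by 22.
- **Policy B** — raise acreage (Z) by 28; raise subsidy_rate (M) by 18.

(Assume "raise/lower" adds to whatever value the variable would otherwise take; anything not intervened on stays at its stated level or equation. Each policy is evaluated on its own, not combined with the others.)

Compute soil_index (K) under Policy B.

Policy B (Z + 28, M + 18):
  B = 120
  N = 99
  Z = 115 + 99 (+28 from intervention) = 242
  K = 16 + 5·120 + 3·99 − 4·242 = -55

-55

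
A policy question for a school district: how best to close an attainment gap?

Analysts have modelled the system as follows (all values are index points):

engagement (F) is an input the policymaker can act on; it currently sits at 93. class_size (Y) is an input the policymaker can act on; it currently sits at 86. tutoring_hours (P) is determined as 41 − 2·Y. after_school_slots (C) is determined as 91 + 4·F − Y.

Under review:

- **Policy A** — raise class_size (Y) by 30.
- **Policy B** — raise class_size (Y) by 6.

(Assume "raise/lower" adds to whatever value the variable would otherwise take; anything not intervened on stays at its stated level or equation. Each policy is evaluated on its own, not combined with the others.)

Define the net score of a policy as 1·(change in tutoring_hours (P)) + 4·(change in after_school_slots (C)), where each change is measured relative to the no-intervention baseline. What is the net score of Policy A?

-180

Baseline:
  F = 93
  Y = 86
  P = 41 − 2·86 = -131
  C = 91 + 4·93 − 86 = 377
Policy A (Y + 30):
  F = 93
  Y = 86 + 30 = 116
  P = 41 − 2·116 = -191
  C = 91 + 4·93 − 116 = 347
ΔP = -191 − (-131) = -60; ΔC = 347 − 377 = -30
Score = 1·(-60) + 4·(-30) = -180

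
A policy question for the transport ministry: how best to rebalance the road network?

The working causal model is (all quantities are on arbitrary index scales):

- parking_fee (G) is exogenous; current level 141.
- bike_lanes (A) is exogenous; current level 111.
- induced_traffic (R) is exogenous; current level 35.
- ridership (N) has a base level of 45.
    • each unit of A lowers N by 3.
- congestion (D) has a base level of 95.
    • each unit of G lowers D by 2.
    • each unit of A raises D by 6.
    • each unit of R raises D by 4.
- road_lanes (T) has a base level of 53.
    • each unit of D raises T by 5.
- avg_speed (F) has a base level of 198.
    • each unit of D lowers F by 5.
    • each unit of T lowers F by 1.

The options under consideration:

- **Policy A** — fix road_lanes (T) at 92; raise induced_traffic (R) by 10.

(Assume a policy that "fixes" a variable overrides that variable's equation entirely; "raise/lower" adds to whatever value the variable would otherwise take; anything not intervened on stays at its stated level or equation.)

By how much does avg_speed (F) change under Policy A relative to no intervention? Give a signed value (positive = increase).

2856

Baseline:
  G = 141
  A = 111
  R = 35
  D = 95 − 2·141 + 6·111 + 4·35 = 619
  T = 53 + 5·619 = 3148
  F = 198 − 5·619 − 3148 = -6045
Policy A (T := 92, R + 10):
  G = 141
  A = 111
  R = 35 + 10 = 45
  D = 95 − 2·141 + 6·111 + 4·45 = 659
  T = 92
  F = 198 − 5·659 − 92 = -3189
Change in F: -3189 − (-6045) = 2856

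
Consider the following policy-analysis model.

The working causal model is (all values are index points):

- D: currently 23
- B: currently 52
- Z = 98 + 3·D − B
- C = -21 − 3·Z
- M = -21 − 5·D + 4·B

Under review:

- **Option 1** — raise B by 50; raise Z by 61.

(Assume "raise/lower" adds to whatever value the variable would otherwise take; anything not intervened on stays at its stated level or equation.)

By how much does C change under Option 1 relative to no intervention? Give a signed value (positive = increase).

Baseline:
  D = 23
  B = 52
  Z = 98 + 3·23 − 52 = 115
  C = -21 − 3·115 = -366
Option 1 (B + 50, Z + 61):
  D = 23
  B = 52 + 50 = 102
  Z = 98 + 3·23 − 102 (+61 from intervention) = 126
  C = -21 − 3·126 = -399
Change in C: -399 − (-366) = -33

-33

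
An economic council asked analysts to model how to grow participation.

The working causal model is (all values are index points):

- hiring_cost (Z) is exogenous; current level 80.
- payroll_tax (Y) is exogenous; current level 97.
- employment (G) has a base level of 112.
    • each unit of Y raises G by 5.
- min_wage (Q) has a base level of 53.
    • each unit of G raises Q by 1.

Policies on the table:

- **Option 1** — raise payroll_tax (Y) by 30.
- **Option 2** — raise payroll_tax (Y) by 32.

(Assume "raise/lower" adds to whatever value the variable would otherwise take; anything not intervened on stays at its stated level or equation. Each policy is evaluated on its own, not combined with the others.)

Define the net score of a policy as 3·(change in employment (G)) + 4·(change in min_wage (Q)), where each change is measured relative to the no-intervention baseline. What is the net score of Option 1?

1050

Baseline:
  Y = 97
  G = 112 + 5·97 = 597
  Q = 53 + 597 = 650
Option 1 (Y + 30):
  Y = 97 + 30 = 127
  G = 112 + 5·127 = 747
  Q = 53 + 747 = 800
ΔG = 747 − 597 = 150; ΔQ = 800 − 650 = 150
Score = 3·150 + 4·150 = 1050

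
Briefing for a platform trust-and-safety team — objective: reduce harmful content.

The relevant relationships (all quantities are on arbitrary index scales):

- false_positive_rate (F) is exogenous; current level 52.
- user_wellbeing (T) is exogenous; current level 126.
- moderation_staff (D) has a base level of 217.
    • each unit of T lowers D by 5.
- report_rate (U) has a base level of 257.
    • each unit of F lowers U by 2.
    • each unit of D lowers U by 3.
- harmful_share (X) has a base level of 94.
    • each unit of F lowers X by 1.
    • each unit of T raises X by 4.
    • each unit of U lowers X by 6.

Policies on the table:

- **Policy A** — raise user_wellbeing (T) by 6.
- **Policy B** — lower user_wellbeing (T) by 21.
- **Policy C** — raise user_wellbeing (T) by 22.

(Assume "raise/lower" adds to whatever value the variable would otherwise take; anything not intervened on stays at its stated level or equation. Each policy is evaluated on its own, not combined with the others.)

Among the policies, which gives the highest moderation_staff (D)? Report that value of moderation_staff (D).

Policy A (T + 6):
  T = 126 + 6 = 132
  D = 217 − 5·132 = -443
Policy B (T − 21):
  T = 126 − 21 = 105
  D = 217 − 5·105 = -308
Policy C (T + 22):
  T = 126 + 22 = 148
  D = 217 − 5·148 = -523
Comparing — Policy A: D=-443, Policy B: D=-308, Policy C: D=-523. Highest is -308 (Policy B).

-308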